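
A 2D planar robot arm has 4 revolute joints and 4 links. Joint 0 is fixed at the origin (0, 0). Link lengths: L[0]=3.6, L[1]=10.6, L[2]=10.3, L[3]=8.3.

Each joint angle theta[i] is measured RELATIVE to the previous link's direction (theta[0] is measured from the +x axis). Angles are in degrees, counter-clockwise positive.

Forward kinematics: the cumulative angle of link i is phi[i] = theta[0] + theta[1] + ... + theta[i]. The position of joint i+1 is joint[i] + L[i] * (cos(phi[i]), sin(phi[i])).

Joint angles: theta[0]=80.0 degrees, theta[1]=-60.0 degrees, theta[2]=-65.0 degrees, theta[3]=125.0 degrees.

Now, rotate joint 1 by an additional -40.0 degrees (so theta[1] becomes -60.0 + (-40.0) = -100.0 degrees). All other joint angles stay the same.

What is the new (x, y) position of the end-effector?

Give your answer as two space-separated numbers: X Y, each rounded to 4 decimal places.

joint[0] = (0.0000, 0.0000)  (base)
link 0: phi[0] = 80 = 80 deg
  cos(80 deg) = 0.1736, sin(80 deg) = 0.9848
  joint[1] = (0.0000, 0.0000) + 3.6 * (0.1736, 0.9848) = (0.0000 + 0.6251, 0.0000 + 3.5453) = (0.6251, 3.5453)
link 1: phi[1] = 80 + -100 = -20 deg
  cos(-20 deg) = 0.9397, sin(-20 deg) = -0.3420
  joint[2] = (0.6251, 3.5453) + 10.6 * (0.9397, -0.3420) = (0.6251 + 9.9607, 3.5453 + -3.6254) = (10.5859, -0.0801)
link 2: phi[2] = 80 + -100 + -65 = -85 deg
  cos(-85 deg) = 0.0872, sin(-85 deg) = -0.9962
  joint[3] = (10.5859, -0.0801) + 10.3 * (0.0872, -0.9962) = (10.5859 + 0.8977, -0.0801 + -10.2608) = (11.4836, -10.3409)
link 3: phi[3] = 80 + -100 + -65 + 125 = 40 deg
  cos(40 deg) = 0.7660, sin(40 deg) = 0.6428
  joint[4] = (11.4836, -10.3409) + 8.3 * (0.7660, 0.6428) = (11.4836 + 6.3582, -10.3409 + 5.3351) = (17.8417, -5.0058)
End effector: (17.8417, -5.0058)

Answer: 17.8417 -5.0058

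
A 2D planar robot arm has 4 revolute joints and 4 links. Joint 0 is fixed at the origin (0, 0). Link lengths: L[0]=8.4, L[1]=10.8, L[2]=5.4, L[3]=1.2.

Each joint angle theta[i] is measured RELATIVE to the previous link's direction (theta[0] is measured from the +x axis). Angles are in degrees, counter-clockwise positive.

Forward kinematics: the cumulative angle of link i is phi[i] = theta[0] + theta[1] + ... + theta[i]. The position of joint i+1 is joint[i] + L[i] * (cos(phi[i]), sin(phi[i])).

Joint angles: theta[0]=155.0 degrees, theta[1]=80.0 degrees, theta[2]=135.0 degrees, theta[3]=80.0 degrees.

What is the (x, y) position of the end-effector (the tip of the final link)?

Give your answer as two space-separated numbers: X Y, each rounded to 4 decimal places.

joint[0] = (0.0000, 0.0000)  (base)
link 0: phi[0] = 155 = 155 deg
  cos(155 deg) = -0.9063, sin(155 deg) = 0.4226
  joint[1] = (0.0000, 0.0000) + 8.4 * (-0.9063, 0.4226) = (0.0000 + -7.6130, 0.0000 + 3.5500) = (-7.6130, 3.5500)
link 1: phi[1] = 155 + 80 = 235 deg
  cos(235 deg) = -0.5736, sin(235 deg) = -0.8192
  joint[2] = (-7.6130, 3.5500) + 10.8 * (-0.5736, -0.8192) = (-7.6130 + -6.1946, 3.5500 + -8.8468) = (-13.8076, -5.2968)
link 2: phi[2] = 155 + 80 + 135 = 370 deg
  cos(370 deg) = 0.9848, sin(370 deg) = 0.1736
  joint[3] = (-13.8076, -5.2968) + 5.4 * (0.9848, 0.1736) = (-13.8076 + 5.3180, -5.2968 + 0.9377) = (-8.4896, -4.3591)
link 3: phi[3] = 155 + 80 + 135 + 80 = 450 deg
  cos(450 deg) = 0.0000, sin(450 deg) = 1.0000
  joint[4] = (-8.4896, -4.3591) + 1.2 * (0.0000, 1.0000) = (-8.4896 + 0.0000, -4.3591 + 1.2000) = (-8.4896, -3.1591)
End effector: (-8.4896, -3.1591)

Answer: -8.4896 -3.1591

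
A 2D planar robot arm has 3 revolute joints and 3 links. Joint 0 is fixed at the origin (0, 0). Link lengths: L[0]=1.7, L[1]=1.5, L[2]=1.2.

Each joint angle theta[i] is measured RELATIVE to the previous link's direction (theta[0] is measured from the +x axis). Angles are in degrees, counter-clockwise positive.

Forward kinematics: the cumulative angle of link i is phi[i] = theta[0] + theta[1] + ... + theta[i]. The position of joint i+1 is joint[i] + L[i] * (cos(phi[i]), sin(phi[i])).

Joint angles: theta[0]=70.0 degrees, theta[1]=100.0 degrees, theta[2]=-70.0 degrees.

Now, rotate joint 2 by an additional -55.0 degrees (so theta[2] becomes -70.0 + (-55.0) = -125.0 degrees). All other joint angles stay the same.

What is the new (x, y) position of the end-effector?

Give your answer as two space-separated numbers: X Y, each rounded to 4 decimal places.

Answer: -0.0472 2.7065

Derivation:
joint[0] = (0.0000, 0.0000)  (base)
link 0: phi[0] = 70 = 70 deg
  cos(70 deg) = 0.3420, sin(70 deg) = 0.9397
  joint[1] = (0.0000, 0.0000) + 1.7 * (0.3420, 0.9397) = (0.0000 + 0.5814, 0.0000 + 1.5975) = (0.5814, 1.5975)
link 1: phi[1] = 70 + 100 = 170 deg
  cos(170 deg) = -0.9848, sin(170 deg) = 0.1736
  joint[2] = (0.5814, 1.5975) + 1.5 * (-0.9848, 0.1736) = (0.5814 + -1.4772, 1.5975 + 0.2605) = (-0.8958, 1.8579)
link 2: phi[2] = 70 + 100 + -125 = 45 deg
  cos(45 deg) = 0.7071, sin(45 deg) = 0.7071
  joint[3] = (-0.8958, 1.8579) + 1.2 * (0.7071, 0.7071) = (-0.8958 + 0.8485, 1.8579 + 0.8485) = (-0.0472, 2.7065)
End effector: (-0.0472, 2.7065)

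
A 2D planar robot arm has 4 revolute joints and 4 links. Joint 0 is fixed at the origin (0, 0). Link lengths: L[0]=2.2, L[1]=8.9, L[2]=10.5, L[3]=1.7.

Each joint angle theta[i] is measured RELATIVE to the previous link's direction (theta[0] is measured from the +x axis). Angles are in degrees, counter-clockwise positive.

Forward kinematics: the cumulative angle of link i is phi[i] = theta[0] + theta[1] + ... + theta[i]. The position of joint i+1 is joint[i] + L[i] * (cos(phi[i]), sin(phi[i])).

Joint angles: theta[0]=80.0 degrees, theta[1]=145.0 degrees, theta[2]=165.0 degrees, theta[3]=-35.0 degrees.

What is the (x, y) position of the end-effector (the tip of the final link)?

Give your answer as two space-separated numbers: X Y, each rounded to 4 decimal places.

joint[0] = (0.0000, 0.0000)  (base)
link 0: phi[0] = 80 = 80 deg
  cos(80 deg) = 0.1736, sin(80 deg) = 0.9848
  joint[1] = (0.0000, 0.0000) + 2.2 * (0.1736, 0.9848) = (0.0000 + 0.3820, 0.0000 + 2.1666) = (0.3820, 2.1666)
link 1: phi[1] = 80 + 145 = 225 deg
  cos(225 deg) = -0.7071, sin(225 deg) = -0.7071
  joint[2] = (0.3820, 2.1666) + 8.9 * (-0.7071, -0.7071) = (0.3820 + -6.2933, 2.1666 + -6.2933) = (-5.9112, -4.1267)
link 2: phi[2] = 80 + 145 + 165 = 390 deg
  cos(390 deg) = 0.8660, sin(390 deg) = 0.5000
  joint[3] = (-5.9112, -4.1267) + 10.5 * (0.8660, 0.5000) = (-5.9112 + 9.0933, -4.1267 + 5.2500) = (3.1820, 1.1233)
link 3: phi[3] = 80 + 145 + 165 + -35 = 355 deg
  cos(355 deg) = 0.9962, sin(355 deg) = -0.0872
  joint[4] = (3.1820, 1.1233) + 1.7 * (0.9962, -0.0872) = (3.1820 + 1.6935, 1.1233 + -0.1482) = (4.8756, 0.9752)
End effector: (4.8756, 0.9752)

Answer: 4.8756 0.9752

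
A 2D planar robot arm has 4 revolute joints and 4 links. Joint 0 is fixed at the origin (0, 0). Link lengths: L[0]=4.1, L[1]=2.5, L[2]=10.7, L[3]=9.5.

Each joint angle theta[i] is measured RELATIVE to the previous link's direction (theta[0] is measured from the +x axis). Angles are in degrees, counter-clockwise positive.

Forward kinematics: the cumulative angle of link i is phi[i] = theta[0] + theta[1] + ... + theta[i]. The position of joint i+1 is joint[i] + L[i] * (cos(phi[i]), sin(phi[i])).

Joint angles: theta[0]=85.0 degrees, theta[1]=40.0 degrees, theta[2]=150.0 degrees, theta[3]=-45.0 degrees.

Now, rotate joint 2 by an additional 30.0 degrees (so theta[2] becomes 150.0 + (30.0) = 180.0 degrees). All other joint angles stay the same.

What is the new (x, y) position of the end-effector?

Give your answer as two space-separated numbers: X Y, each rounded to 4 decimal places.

joint[0] = (0.0000, 0.0000)  (base)
link 0: phi[0] = 85 = 85 deg
  cos(85 deg) = 0.0872, sin(85 deg) = 0.9962
  joint[1] = (0.0000, 0.0000) + 4.1 * (0.0872, 0.9962) = (0.0000 + 0.3573, 0.0000 + 4.0844) = (0.3573, 4.0844)
link 1: phi[1] = 85 + 40 = 125 deg
  cos(125 deg) = -0.5736, sin(125 deg) = 0.8192
  joint[2] = (0.3573, 4.0844) + 2.5 * (-0.5736, 0.8192) = (0.3573 + -1.4339, 4.0844 + 2.0479) = (-1.0766, 6.1323)
link 2: phi[2] = 85 + 40 + 180 = 305 deg
  cos(305 deg) = 0.5736, sin(305 deg) = -0.8192
  joint[3] = (-1.0766, 6.1323) + 10.7 * (0.5736, -0.8192) = (-1.0766 + 6.1373, 6.1323 + -8.7649) = (5.0607, -2.6326)
link 3: phi[3] = 85 + 40 + 180 + -45 = 260 deg
  cos(260 deg) = -0.1736, sin(260 deg) = -0.9848
  joint[4] = (5.0607, -2.6326) + 9.5 * (-0.1736, -0.9848) = (5.0607 + -1.6497, -2.6326 + -9.3557) = (3.4110, -11.9883)
End effector: (3.4110, -11.9883)

Answer: 3.4110 -11.9883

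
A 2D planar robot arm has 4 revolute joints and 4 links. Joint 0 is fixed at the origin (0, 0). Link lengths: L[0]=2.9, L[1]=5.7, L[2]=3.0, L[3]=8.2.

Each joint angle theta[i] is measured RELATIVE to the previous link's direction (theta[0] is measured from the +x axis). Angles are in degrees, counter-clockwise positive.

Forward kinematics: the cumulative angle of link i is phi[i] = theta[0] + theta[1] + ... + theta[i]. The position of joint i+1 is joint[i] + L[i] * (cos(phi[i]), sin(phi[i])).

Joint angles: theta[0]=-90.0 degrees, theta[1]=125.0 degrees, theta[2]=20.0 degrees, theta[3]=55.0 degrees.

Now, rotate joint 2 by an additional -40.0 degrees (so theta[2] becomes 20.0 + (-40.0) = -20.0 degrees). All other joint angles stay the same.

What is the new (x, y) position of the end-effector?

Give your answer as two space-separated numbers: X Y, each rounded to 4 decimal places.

Answer: 10.3715 8.8513

Derivation:
joint[0] = (0.0000, 0.0000)  (base)
link 0: phi[0] = -90 = -90 deg
  cos(-90 deg) = 0.0000, sin(-90 deg) = -1.0000
  joint[1] = (0.0000, 0.0000) + 2.9 * (0.0000, -1.0000) = (0.0000 + 0.0000, 0.0000 + -2.9000) = (0.0000, -2.9000)
link 1: phi[1] = -90 + 125 = 35 deg
  cos(35 deg) = 0.8192, sin(35 deg) = 0.5736
  joint[2] = (0.0000, -2.9000) + 5.7 * (0.8192, 0.5736) = (0.0000 + 4.6692, -2.9000 + 3.2694) = (4.6692, 0.3694)
link 2: phi[2] = -90 + 125 + -20 = 15 deg
  cos(15 deg) = 0.9659, sin(15 deg) = 0.2588
  joint[3] = (4.6692, 0.3694) + 3 * (0.9659, 0.2588) = (4.6692 + 2.8978, 0.3694 + 0.7765) = (7.5669, 1.1458)
link 3: phi[3] = -90 + 125 + -20 + 55 = 70 deg
  cos(70 deg) = 0.3420, sin(70 deg) = 0.9397
  joint[4] = (7.5669, 1.1458) + 8.2 * (0.3420, 0.9397) = (7.5669 + 2.8046, 1.1458 + 7.7055) = (10.3715, 8.8513)
End effector: (10.3715, 8.8513)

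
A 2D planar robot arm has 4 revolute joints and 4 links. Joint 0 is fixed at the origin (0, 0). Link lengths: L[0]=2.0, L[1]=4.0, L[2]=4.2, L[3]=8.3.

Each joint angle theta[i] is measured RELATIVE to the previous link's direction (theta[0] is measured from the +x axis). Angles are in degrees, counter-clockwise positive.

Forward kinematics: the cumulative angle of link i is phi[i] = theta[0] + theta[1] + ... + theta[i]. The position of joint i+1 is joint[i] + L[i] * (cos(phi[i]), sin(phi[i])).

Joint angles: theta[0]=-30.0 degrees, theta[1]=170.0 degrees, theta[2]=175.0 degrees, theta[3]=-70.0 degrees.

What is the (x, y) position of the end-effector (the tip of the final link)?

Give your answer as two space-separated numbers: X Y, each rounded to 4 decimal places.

joint[0] = (0.0000, 0.0000)  (base)
link 0: phi[0] = -30 = -30 deg
  cos(-30 deg) = 0.8660, sin(-30 deg) = -0.5000
  joint[1] = (0.0000, 0.0000) + 2 * (0.8660, -0.5000) = (0.0000 + 1.7321, 0.0000 + -1.0000) = (1.7321, -1.0000)
link 1: phi[1] = -30 + 170 = 140 deg
  cos(140 deg) = -0.7660, sin(140 deg) = 0.6428
  joint[2] = (1.7321, -1.0000) + 4 * (-0.7660, 0.6428) = (1.7321 + -3.0642, -1.0000 + 2.5712) = (-1.3321, 1.5712)
link 2: phi[2] = -30 + 170 + 175 = 315 deg
  cos(315 deg) = 0.7071, sin(315 deg) = -0.7071
  joint[3] = (-1.3321, 1.5712) + 4.2 * (0.7071, -0.7071) = (-1.3321 + 2.9698, 1.5712 + -2.9698) = (1.6377, -1.3987)
link 3: phi[3] = -30 + 170 + 175 + -70 = 245 deg
  cos(245 deg) = -0.4226, sin(245 deg) = -0.9063
  joint[4] = (1.6377, -1.3987) + 8.3 * (-0.4226, -0.9063) = (1.6377 + -3.5077, -1.3987 + -7.5224) = (-1.8700, -8.9211)
End effector: (-1.8700, -8.9211)

Answer: -1.8700 -8.9211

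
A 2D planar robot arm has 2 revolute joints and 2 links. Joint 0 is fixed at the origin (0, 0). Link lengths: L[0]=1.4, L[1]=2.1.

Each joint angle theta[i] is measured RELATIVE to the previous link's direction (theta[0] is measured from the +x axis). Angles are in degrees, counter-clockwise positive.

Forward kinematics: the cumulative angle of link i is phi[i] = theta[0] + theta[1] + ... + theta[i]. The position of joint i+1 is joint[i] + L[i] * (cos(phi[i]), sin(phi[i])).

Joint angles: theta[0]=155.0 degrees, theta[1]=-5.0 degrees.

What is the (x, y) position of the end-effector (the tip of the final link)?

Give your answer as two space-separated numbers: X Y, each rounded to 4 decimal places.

Answer: -3.0875 1.6417

Derivation:
joint[0] = (0.0000, 0.0000)  (base)
link 0: phi[0] = 155 = 155 deg
  cos(155 deg) = -0.9063, sin(155 deg) = 0.4226
  joint[1] = (0.0000, 0.0000) + 1.4 * (-0.9063, 0.4226) = (0.0000 + -1.2688, 0.0000 + 0.5917) = (-1.2688, 0.5917)
link 1: phi[1] = 155 + -5 = 150 deg
  cos(150 deg) = -0.8660, sin(150 deg) = 0.5000
  joint[2] = (-1.2688, 0.5917) + 2.1 * (-0.8660, 0.5000) = (-1.2688 + -1.8187, 0.5917 + 1.0500) = (-3.0875, 1.6417)
End effector: (-3.0875, 1.6417)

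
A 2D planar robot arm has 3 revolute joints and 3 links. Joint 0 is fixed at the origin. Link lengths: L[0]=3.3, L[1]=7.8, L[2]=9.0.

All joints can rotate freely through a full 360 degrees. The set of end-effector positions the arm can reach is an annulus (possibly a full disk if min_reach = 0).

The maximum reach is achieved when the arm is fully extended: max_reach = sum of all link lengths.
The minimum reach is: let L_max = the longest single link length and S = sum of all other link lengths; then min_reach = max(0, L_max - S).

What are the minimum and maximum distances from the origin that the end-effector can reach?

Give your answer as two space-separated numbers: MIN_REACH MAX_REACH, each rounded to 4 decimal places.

Link lengths: [3.3, 7.8, 9.0]
max_reach = 3.3 + 7.8 + 9 = 20.1
L_max = max([3.3, 7.8, 9.0]) = 9
S (sum of others) = 20.1 - 9 = 11.1
min_reach = max(0, 9 - 11.1) = max(0, -2.1) = 0

Answer: 0.0000 20.1000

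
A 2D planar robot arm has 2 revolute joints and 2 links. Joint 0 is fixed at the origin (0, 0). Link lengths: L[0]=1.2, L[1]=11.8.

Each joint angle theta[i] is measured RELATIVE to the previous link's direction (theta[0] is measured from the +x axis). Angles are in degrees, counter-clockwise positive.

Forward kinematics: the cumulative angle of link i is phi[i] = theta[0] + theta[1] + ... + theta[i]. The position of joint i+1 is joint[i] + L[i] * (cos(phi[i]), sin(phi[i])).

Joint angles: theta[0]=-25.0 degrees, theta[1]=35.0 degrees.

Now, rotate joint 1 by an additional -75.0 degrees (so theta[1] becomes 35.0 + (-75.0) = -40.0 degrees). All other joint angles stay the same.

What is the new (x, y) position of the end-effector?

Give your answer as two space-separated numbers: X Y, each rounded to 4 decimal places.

joint[0] = (0.0000, 0.0000)  (base)
link 0: phi[0] = -25 = -25 deg
  cos(-25 deg) = 0.9063, sin(-25 deg) = -0.4226
  joint[1] = (0.0000, 0.0000) + 1.2 * (0.9063, -0.4226) = (0.0000 + 1.0876, 0.0000 + -0.5071) = (1.0876, -0.5071)
link 1: phi[1] = -25 + -40 = -65 deg
  cos(-65 deg) = 0.4226, sin(-65 deg) = -0.9063
  joint[2] = (1.0876, -0.5071) + 11.8 * (0.4226, -0.9063) = (1.0876 + 4.9869, -0.5071 + -10.6944) = (6.0745, -11.2016)
End effector: (6.0745, -11.2016)

Answer: 6.0745 -11.2016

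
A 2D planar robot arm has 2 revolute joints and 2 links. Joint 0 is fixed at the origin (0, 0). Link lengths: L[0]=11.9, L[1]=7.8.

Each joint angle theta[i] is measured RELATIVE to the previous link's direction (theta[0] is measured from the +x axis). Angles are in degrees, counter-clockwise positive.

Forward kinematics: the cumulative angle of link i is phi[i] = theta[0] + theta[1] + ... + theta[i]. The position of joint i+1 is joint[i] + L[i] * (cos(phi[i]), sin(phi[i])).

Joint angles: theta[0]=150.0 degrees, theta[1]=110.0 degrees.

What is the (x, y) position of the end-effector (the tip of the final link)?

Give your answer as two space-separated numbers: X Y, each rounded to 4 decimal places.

Answer: -11.6602 -1.7315

Derivation:
joint[0] = (0.0000, 0.0000)  (base)
link 0: phi[0] = 150 = 150 deg
  cos(150 deg) = -0.8660, sin(150 deg) = 0.5000
  joint[1] = (0.0000, 0.0000) + 11.9 * (-0.8660, 0.5000) = (0.0000 + -10.3057, 0.0000 + 5.9500) = (-10.3057, 5.9500)
link 1: phi[1] = 150 + 110 = 260 deg
  cos(260 deg) = -0.1736, sin(260 deg) = -0.9848
  joint[2] = (-10.3057, 5.9500) + 7.8 * (-0.1736, -0.9848) = (-10.3057 + -1.3545, 5.9500 + -7.6815) = (-11.6602, -1.7315)
End effector: (-11.6602, -1.7315)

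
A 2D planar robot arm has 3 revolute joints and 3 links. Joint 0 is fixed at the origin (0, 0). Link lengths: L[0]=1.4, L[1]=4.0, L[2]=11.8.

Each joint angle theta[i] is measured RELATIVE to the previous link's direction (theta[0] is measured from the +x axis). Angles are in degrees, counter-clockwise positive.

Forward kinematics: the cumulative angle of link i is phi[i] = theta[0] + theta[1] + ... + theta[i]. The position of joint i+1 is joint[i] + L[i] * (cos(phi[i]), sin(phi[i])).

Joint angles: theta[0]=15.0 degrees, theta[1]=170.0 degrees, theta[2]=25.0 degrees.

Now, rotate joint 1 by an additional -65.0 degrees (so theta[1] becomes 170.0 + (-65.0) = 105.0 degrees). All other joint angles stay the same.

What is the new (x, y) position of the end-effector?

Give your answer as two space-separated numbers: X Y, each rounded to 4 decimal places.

joint[0] = (0.0000, 0.0000)  (base)
link 0: phi[0] = 15 = 15 deg
  cos(15 deg) = 0.9659, sin(15 deg) = 0.2588
  joint[1] = (0.0000, 0.0000) + 1.4 * (0.9659, 0.2588) = (0.0000 + 1.3523, 0.0000 + 0.3623) = (1.3523, 0.3623)
link 1: phi[1] = 15 + 105 = 120 deg
  cos(120 deg) = -0.5000, sin(120 deg) = 0.8660
  joint[2] = (1.3523, 0.3623) + 4 * (-0.5000, 0.8660) = (1.3523 + -2.0000, 0.3623 + 3.4641) = (-0.6477, 3.8264)
link 2: phi[2] = 15 + 105 + 25 = 145 deg
  cos(145 deg) = -0.8192, sin(145 deg) = 0.5736
  joint[3] = (-0.6477, 3.8264) + 11.8 * (-0.8192, 0.5736) = (-0.6477 + -9.6660, 3.8264 + 6.7682) = (-10.3137, 10.5947)
End effector: (-10.3137, 10.5947)

Answer: -10.3137 10.5947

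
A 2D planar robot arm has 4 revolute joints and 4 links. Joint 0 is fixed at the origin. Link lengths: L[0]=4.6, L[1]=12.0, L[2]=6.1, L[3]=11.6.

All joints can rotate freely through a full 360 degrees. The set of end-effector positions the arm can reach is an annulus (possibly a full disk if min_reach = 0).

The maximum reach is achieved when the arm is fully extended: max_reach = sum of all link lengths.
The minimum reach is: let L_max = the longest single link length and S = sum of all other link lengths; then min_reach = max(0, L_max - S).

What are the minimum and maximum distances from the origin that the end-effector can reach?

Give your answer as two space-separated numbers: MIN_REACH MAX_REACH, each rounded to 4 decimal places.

Answer: 0.0000 34.3000

Derivation:
Link lengths: [4.6, 12.0, 6.1, 11.6]
max_reach = 4.6 + 12 + 6.1 + 11.6 = 34.3
L_max = max([4.6, 12.0, 6.1, 11.6]) = 12
S (sum of others) = 34.3 - 12 = 22.3
min_reach = max(0, 12 - 22.3) = max(0, -10.3) = 0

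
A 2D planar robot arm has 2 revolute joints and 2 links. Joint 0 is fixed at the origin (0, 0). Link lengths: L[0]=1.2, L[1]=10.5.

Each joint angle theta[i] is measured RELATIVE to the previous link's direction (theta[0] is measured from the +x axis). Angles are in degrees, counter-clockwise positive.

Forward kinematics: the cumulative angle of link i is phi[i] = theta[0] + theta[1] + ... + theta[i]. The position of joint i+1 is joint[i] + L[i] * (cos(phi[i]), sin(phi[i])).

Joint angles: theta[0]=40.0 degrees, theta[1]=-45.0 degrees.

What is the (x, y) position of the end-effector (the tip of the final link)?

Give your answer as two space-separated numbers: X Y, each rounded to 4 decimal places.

Answer: 11.3793 -0.1438

Derivation:
joint[0] = (0.0000, 0.0000)  (base)
link 0: phi[0] = 40 = 40 deg
  cos(40 deg) = 0.7660, sin(40 deg) = 0.6428
  joint[1] = (0.0000, 0.0000) + 1.2 * (0.7660, 0.6428) = (0.0000 + 0.9193, 0.0000 + 0.7713) = (0.9193, 0.7713)
link 1: phi[1] = 40 + -45 = -5 deg
  cos(-5 deg) = 0.9962, sin(-5 deg) = -0.0872
  joint[2] = (0.9193, 0.7713) + 10.5 * (0.9962, -0.0872) = (0.9193 + 10.4600, 0.7713 + -0.9151) = (11.3793, -0.1438)
End effector: (11.3793, -0.1438)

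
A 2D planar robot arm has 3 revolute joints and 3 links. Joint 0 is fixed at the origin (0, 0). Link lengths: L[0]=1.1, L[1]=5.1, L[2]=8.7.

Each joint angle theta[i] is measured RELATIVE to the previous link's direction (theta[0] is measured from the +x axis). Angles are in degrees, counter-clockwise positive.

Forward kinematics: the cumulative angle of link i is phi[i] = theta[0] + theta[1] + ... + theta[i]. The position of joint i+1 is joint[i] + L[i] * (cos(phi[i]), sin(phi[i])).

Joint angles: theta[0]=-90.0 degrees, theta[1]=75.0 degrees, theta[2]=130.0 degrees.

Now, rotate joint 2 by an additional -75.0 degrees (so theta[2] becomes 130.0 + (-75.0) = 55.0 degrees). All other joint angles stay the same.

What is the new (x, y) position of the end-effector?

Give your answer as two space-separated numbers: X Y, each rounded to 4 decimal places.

Answer: 11.5908 3.1723

Derivation:
joint[0] = (0.0000, 0.0000)  (base)
link 0: phi[0] = -90 = -90 deg
  cos(-90 deg) = 0.0000, sin(-90 deg) = -1.0000
  joint[1] = (0.0000, 0.0000) + 1.1 * (0.0000, -1.0000) = (0.0000 + 0.0000, 0.0000 + -1.1000) = (0.0000, -1.1000)
link 1: phi[1] = -90 + 75 = -15 deg
  cos(-15 deg) = 0.9659, sin(-15 deg) = -0.2588
  joint[2] = (0.0000, -1.1000) + 5.1 * (0.9659, -0.2588) = (0.0000 + 4.9262, -1.1000 + -1.3200) = (4.9262, -2.4200)
link 2: phi[2] = -90 + 75 + 55 = 40 deg
  cos(40 deg) = 0.7660, sin(40 deg) = 0.6428
  joint[3] = (4.9262, -2.4200) + 8.7 * (0.7660, 0.6428) = (4.9262 + 6.6646, -2.4200 + 5.5923) = (11.5908, 3.1723)
End effector: (11.5908, 3.1723)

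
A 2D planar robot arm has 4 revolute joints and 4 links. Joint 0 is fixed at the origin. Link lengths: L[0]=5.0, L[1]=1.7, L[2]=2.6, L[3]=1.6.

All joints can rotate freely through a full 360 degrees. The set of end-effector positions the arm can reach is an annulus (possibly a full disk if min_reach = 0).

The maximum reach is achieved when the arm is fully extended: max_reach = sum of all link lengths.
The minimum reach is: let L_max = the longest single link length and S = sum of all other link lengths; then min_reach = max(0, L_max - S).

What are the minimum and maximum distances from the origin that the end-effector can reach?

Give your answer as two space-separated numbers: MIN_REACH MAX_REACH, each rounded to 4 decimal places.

Link lengths: [5.0, 1.7, 2.6, 1.6]
max_reach = 5 + 1.7 + 2.6 + 1.6 = 10.9
L_max = max([5.0, 1.7, 2.6, 1.6]) = 5
S (sum of others) = 10.9 - 5 = 5.9
min_reach = max(0, 5 - 5.9) = max(0, -0.9) = 0

Answer: 0.0000 10.9000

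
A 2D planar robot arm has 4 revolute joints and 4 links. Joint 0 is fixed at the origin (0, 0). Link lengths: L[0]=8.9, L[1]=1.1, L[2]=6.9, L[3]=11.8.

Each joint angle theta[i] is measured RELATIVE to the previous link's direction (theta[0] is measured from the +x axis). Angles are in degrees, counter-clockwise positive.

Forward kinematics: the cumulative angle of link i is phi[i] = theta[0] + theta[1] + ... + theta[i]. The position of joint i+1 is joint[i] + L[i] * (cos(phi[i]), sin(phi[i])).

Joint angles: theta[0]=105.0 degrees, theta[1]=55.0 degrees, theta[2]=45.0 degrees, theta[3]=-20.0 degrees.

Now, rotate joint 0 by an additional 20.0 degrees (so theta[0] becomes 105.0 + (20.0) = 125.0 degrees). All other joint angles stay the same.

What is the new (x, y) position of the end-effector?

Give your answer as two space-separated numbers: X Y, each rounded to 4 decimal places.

joint[0] = (0.0000, 0.0000)  (base)
link 0: phi[0] = 125 = 125 deg
  cos(125 deg) = -0.5736, sin(125 deg) = 0.8192
  joint[1] = (0.0000, 0.0000) + 8.9 * (-0.5736, 0.8192) = (0.0000 + -5.1048, 0.0000 + 7.2905) = (-5.1048, 7.2905)
link 1: phi[1] = 125 + 55 = 180 deg
  cos(180 deg) = -1.0000, sin(180 deg) = 0.0000
  joint[2] = (-5.1048, 7.2905) + 1.1 * (-1.0000, 0.0000) = (-5.1048 + -1.1000, 7.2905 + 0.0000) = (-6.2048, 7.2905)
link 2: phi[2] = 125 + 55 + 45 = 225 deg
  cos(225 deg) = -0.7071, sin(225 deg) = -0.7071
  joint[3] = (-6.2048, 7.2905) + 6.9 * (-0.7071, -0.7071) = (-6.2048 + -4.8790, 7.2905 + -4.8790) = (-11.0839, 2.4114)
link 3: phi[3] = 125 + 55 + 45 + -20 = 205 deg
  cos(205 deg) = -0.9063, sin(205 deg) = -0.4226
  joint[4] = (-11.0839, 2.4114) + 11.8 * (-0.9063, -0.4226) = (-11.0839 + -10.6944, 2.4114 + -4.9869) = (-21.7783, -2.5755)
End effector: (-21.7783, -2.5755)

Answer: -21.7783 -2.5755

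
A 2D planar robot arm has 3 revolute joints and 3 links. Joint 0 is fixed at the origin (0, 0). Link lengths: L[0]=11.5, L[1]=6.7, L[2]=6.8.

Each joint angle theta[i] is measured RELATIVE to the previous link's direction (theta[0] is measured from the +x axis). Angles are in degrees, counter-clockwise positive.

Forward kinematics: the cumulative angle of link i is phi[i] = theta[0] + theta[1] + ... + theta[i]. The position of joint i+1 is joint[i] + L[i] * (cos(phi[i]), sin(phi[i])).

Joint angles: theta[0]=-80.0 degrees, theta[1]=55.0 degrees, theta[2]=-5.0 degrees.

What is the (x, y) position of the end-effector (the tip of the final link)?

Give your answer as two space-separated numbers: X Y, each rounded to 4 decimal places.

joint[0] = (0.0000, 0.0000)  (base)
link 0: phi[0] = -80 = -80 deg
  cos(-80 deg) = 0.1736, sin(-80 deg) = -0.9848
  joint[1] = (0.0000, 0.0000) + 11.5 * (0.1736, -0.9848) = (0.0000 + 1.9970, 0.0000 + -11.3253) = (1.9970, -11.3253)
link 1: phi[1] = -80 + 55 = -25 deg
  cos(-25 deg) = 0.9063, sin(-25 deg) = -0.4226
  joint[2] = (1.9970, -11.3253) + 6.7 * (0.9063, -0.4226) = (1.9970 + 6.0723, -11.3253 + -2.8315) = (8.0692, -14.1568)
link 2: phi[2] = -80 + 55 + -5 = -30 deg
  cos(-30 deg) = 0.8660, sin(-30 deg) = -0.5000
  joint[3] = (8.0692, -14.1568) + 6.8 * (0.8660, -0.5000) = (8.0692 + 5.8890, -14.1568 + -3.4000) = (13.9582, -17.5568)
End effector: (13.9582, -17.5568)

Answer: 13.9582 -17.5568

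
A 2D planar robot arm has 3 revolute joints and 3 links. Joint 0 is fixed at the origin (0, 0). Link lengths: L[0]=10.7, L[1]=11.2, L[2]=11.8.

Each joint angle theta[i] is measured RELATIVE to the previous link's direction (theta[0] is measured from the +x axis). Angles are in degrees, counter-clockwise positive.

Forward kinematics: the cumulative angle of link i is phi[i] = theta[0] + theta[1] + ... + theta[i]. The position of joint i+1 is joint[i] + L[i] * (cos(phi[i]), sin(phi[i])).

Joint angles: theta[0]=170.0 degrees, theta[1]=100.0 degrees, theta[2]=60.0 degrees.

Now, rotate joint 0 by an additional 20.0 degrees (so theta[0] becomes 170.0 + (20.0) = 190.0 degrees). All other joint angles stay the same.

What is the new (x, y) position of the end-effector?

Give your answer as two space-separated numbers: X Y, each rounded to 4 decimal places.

Answer: 4.9139 -14.4316

Derivation:
joint[0] = (0.0000, 0.0000)  (base)
link 0: phi[0] = 190 = 190 deg
  cos(190 deg) = -0.9848, sin(190 deg) = -0.1736
  joint[1] = (0.0000, 0.0000) + 10.7 * (-0.9848, -0.1736) = (0.0000 + -10.5374, 0.0000 + -1.8580) = (-10.5374, -1.8580)
link 1: phi[1] = 190 + 100 = 290 deg
  cos(290 deg) = 0.3420, sin(290 deg) = -0.9397
  joint[2] = (-10.5374, -1.8580) + 11.2 * (0.3420, -0.9397) = (-10.5374 + 3.8306, -1.8580 + -10.5246) = (-6.7068, -12.3826)
link 2: phi[2] = 190 + 100 + 60 = 350 deg
  cos(350 deg) = 0.9848, sin(350 deg) = -0.1736
  joint[3] = (-6.7068, -12.3826) + 11.8 * (0.9848, -0.1736) = (-6.7068 + 11.6207, -12.3826 + -2.0490) = (4.9139, -14.4316)
End effector: (4.9139, -14.4316)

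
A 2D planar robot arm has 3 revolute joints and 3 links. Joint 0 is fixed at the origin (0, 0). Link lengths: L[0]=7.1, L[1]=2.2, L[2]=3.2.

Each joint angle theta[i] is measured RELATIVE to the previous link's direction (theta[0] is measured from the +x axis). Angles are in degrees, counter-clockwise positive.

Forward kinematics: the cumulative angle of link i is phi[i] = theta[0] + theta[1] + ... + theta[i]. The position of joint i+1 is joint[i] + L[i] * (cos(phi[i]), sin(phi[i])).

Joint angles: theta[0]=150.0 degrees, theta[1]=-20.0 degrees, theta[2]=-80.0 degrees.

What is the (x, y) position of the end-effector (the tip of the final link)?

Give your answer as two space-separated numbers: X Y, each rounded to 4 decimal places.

Answer: -5.5060 7.6866

Derivation:
joint[0] = (0.0000, 0.0000)  (base)
link 0: phi[0] = 150 = 150 deg
  cos(150 deg) = -0.8660, sin(150 deg) = 0.5000
  joint[1] = (0.0000, 0.0000) + 7.1 * (-0.8660, 0.5000) = (0.0000 + -6.1488, 0.0000 + 3.5500) = (-6.1488, 3.5500)
link 1: phi[1] = 150 + -20 = 130 deg
  cos(130 deg) = -0.6428, sin(130 deg) = 0.7660
  joint[2] = (-6.1488, 3.5500) + 2.2 * (-0.6428, 0.7660) = (-6.1488 + -1.4141, 3.5500 + 1.6853) = (-7.5629, 5.2353)
link 2: phi[2] = 150 + -20 + -80 = 50 deg
  cos(50 deg) = 0.6428, sin(50 deg) = 0.7660
  joint[3] = (-7.5629, 5.2353) + 3.2 * (0.6428, 0.7660) = (-7.5629 + 2.0569, 5.2353 + 2.4513) = (-5.5060, 7.6866)
End effector: (-5.5060, 7.6866)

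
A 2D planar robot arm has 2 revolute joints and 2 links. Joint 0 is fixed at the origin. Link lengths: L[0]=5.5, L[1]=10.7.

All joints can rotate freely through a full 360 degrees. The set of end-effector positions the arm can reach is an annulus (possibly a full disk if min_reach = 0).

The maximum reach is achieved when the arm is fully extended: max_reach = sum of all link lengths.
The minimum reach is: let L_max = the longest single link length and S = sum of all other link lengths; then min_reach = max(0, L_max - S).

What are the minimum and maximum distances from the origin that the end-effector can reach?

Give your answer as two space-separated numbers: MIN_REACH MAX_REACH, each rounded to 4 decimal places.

Answer: 5.2000 16.2000

Derivation:
Link lengths: [5.5, 10.7]
max_reach = 5.5 + 10.7 = 16.2
L_max = max([5.5, 10.7]) = 10.7
S (sum of others) = 16.2 - 10.7 = 5.5
min_reach = max(0, 10.7 - 5.5) = max(0, 5.2) = 5.2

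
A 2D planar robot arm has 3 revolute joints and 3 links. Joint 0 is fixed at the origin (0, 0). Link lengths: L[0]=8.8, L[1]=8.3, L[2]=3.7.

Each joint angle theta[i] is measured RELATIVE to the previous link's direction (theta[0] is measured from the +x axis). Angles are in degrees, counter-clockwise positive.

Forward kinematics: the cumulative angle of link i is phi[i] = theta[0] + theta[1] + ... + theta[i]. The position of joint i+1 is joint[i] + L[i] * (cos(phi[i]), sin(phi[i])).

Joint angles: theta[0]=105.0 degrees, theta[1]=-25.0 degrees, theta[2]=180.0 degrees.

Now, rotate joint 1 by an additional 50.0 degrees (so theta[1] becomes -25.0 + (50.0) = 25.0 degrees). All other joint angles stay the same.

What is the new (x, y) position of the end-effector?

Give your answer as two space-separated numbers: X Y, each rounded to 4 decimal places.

Answer: -5.2344 12.0240

Derivation:
joint[0] = (0.0000, 0.0000)  (base)
link 0: phi[0] = 105 = 105 deg
  cos(105 deg) = -0.2588, sin(105 deg) = 0.9659
  joint[1] = (0.0000, 0.0000) + 8.8 * (-0.2588, 0.9659) = (0.0000 + -2.2776, 0.0000 + 8.5001) = (-2.2776, 8.5001)
link 1: phi[1] = 105 + 25 = 130 deg
  cos(130 deg) = -0.6428, sin(130 deg) = 0.7660
  joint[2] = (-2.2776, 8.5001) + 8.3 * (-0.6428, 0.7660) = (-2.2776 + -5.3351, 8.5001 + 6.3582) = (-7.6127, 14.8583)
link 2: phi[2] = 105 + 25 + 180 = 310 deg
  cos(310 deg) = 0.6428, sin(310 deg) = -0.7660
  joint[3] = (-7.6127, 14.8583) + 3.7 * (0.6428, -0.7660) = (-7.6127 + 2.3783, 14.8583 + -2.8344) = (-5.2344, 12.0240)
End effector: (-5.2344, 12.0240)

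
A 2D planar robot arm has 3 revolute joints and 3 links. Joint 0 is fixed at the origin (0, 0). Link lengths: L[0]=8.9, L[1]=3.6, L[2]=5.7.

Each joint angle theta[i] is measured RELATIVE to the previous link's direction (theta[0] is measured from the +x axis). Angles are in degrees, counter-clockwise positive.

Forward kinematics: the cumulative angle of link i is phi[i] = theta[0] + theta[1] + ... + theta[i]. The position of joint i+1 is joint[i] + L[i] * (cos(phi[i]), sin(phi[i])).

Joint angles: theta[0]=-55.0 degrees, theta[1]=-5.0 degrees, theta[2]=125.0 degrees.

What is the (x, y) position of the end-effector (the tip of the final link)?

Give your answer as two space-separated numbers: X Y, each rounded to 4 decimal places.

joint[0] = (0.0000, 0.0000)  (base)
link 0: phi[0] = -55 = -55 deg
  cos(-55 deg) = 0.5736, sin(-55 deg) = -0.8192
  joint[1] = (0.0000, 0.0000) + 8.9 * (0.5736, -0.8192) = (0.0000 + 5.1048, 0.0000 + -7.2905) = (5.1048, -7.2905)
link 1: phi[1] = -55 + -5 = -60 deg
  cos(-60 deg) = 0.5000, sin(-60 deg) = -0.8660
  joint[2] = (5.1048, -7.2905) + 3.6 * (0.5000, -0.8660) = (5.1048 + 1.8000, -7.2905 + -3.1177) = (6.9048, -10.4081)
link 2: phi[2] = -55 + -5 + 125 = 65 deg
  cos(65 deg) = 0.4226, sin(65 deg) = 0.9063
  joint[3] = (6.9048, -10.4081) + 5.7 * (0.4226, 0.9063) = (6.9048 + 2.4089, -10.4081 + 5.1660) = (9.3138, -5.2422)
End effector: (9.3138, -5.2422)

Answer: 9.3138 -5.2422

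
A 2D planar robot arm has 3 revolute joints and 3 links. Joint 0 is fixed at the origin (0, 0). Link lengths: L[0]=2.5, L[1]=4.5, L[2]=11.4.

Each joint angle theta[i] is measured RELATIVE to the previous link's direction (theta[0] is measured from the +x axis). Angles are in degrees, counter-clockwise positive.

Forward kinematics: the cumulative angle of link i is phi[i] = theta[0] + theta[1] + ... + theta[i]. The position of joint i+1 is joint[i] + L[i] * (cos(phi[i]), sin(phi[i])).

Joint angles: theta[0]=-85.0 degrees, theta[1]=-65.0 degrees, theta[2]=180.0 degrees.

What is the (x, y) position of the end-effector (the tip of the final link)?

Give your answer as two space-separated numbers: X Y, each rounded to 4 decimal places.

joint[0] = (0.0000, 0.0000)  (base)
link 0: phi[0] = -85 = -85 deg
  cos(-85 deg) = 0.0872, sin(-85 deg) = -0.9962
  joint[1] = (0.0000, 0.0000) + 2.5 * (0.0872, -0.9962) = (0.0000 + 0.2179, 0.0000 + -2.4905) = (0.2179, -2.4905)
link 1: phi[1] = -85 + -65 = -150 deg
  cos(-150 deg) = -0.8660, sin(-150 deg) = -0.5000
  joint[2] = (0.2179, -2.4905) + 4.5 * (-0.8660, -0.5000) = (0.2179 + -3.8971, -2.4905 + -2.2500) = (-3.6792, -4.7405)
link 2: phi[2] = -85 + -65 + 180 = 30 deg
  cos(30 deg) = 0.8660, sin(30 deg) = 0.5000
  joint[3] = (-3.6792, -4.7405) + 11.4 * (0.8660, 0.5000) = (-3.6792 + 9.8727, -4.7405 + 5.7000) = (6.1935, 0.9595)
End effector: (6.1935, 0.9595)

Answer: 6.1935 0.9595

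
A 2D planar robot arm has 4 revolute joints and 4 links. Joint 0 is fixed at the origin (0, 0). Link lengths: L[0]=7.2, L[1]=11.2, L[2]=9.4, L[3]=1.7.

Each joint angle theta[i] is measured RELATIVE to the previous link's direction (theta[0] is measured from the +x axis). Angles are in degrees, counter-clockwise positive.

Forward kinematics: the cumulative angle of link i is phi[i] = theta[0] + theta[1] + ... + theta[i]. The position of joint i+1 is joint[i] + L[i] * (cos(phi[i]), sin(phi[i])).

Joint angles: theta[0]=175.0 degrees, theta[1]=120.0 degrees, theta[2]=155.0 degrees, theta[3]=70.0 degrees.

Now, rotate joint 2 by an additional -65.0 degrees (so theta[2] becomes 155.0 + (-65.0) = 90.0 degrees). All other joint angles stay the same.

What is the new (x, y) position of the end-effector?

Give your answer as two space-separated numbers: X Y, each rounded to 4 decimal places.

Answer: 5.9319 -3.8570

Derivation:
joint[0] = (0.0000, 0.0000)  (base)
link 0: phi[0] = 175 = 175 deg
  cos(175 deg) = -0.9962, sin(175 deg) = 0.0872
  joint[1] = (0.0000, 0.0000) + 7.2 * (-0.9962, 0.0872) = (0.0000 + -7.1726, 0.0000 + 0.6275) = (-7.1726, 0.6275)
link 1: phi[1] = 175 + 120 = 295 deg
  cos(295 deg) = 0.4226, sin(295 deg) = -0.9063
  joint[2] = (-7.1726, 0.6275) + 11.2 * (0.4226, -0.9063) = (-7.1726 + 4.7333, 0.6275 + -10.1506) = (-2.4393, -9.5231)
link 2: phi[2] = 175 + 120 + 90 = 385 deg
  cos(385 deg) = 0.9063, sin(385 deg) = 0.4226
  joint[3] = (-2.4393, -9.5231) + 9.4 * (0.9063, 0.4226) = (-2.4393 + 8.5193, -9.5231 + 3.9726) = (6.0800, -5.5505)
link 3: phi[3] = 175 + 120 + 90 + 70 = 455 deg
  cos(455 deg) = -0.0872, sin(455 deg) = 0.9962
  joint[4] = (6.0800, -5.5505) + 1.7 * (-0.0872, 0.9962) = (6.0800 + -0.1482, -5.5505 + 1.6935) = (5.9319, -3.8570)
End effector: (5.9319, -3.8570)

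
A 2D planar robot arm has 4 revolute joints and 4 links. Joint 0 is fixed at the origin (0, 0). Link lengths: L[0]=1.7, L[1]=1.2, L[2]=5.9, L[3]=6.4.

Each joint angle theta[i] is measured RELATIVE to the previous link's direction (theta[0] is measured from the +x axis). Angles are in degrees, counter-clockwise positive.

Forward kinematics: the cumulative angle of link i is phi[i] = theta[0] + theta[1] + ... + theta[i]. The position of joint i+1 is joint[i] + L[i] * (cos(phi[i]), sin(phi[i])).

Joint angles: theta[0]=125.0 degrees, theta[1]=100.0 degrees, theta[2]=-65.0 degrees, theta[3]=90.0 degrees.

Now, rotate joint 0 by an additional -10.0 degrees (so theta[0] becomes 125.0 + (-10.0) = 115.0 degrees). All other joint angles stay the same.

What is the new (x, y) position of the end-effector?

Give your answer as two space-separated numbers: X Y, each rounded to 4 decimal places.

joint[0] = (0.0000, 0.0000)  (base)
link 0: phi[0] = 115 = 115 deg
  cos(115 deg) = -0.4226, sin(115 deg) = 0.9063
  joint[1] = (0.0000, 0.0000) + 1.7 * (-0.4226, 0.9063) = (0.0000 + -0.7185, 0.0000 + 1.5407) = (-0.7185, 1.5407)
link 1: phi[1] = 115 + 100 = 215 deg
  cos(215 deg) = -0.8192, sin(215 deg) = -0.5736
  joint[2] = (-0.7185, 1.5407) + 1.2 * (-0.8192, -0.5736) = (-0.7185 + -0.9830, 1.5407 + -0.6883) = (-1.7014, 0.8524)
link 2: phi[2] = 115 + 100 + -65 = 150 deg
  cos(150 deg) = -0.8660, sin(150 deg) = 0.5000
  joint[3] = (-1.7014, 0.8524) + 5.9 * (-0.8660, 0.5000) = (-1.7014 + -5.1095, 0.8524 + 2.9500) = (-6.8110, 3.8024)
link 3: phi[3] = 115 + 100 + -65 + 90 = 240 deg
  cos(240 deg) = -0.5000, sin(240 deg) = -0.8660
  joint[4] = (-6.8110, 3.8024) + 6.4 * (-0.5000, -0.8660) = (-6.8110 + -3.2000, 3.8024 + -5.5426) = (-10.0110, -1.7401)
End effector: (-10.0110, -1.7401)

Answer: -10.0110 -1.7401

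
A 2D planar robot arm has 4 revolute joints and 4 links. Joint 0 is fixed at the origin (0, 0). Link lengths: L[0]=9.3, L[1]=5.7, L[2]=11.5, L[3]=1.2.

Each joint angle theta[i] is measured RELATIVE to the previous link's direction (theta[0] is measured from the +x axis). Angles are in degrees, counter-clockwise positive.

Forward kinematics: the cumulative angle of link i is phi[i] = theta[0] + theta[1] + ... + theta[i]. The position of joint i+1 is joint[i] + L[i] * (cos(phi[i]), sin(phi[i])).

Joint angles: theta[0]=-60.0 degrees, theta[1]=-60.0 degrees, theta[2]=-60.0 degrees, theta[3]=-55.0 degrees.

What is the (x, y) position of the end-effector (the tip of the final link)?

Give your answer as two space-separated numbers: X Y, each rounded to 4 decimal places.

Answer: -10.3883 -12.0074

Derivation:
joint[0] = (0.0000, 0.0000)  (base)
link 0: phi[0] = -60 = -60 deg
  cos(-60 deg) = 0.5000, sin(-60 deg) = -0.8660
  joint[1] = (0.0000, 0.0000) + 9.3 * (0.5000, -0.8660) = (0.0000 + 4.6500, 0.0000 + -8.0540) = (4.6500, -8.0540)
link 1: phi[1] = -60 + -60 = -120 deg
  cos(-120 deg) = -0.5000, sin(-120 deg) = -0.8660
  joint[2] = (4.6500, -8.0540) + 5.7 * (-0.5000, -0.8660) = (4.6500 + -2.8500, -8.0540 + -4.9363) = (1.8000, -12.9904)
link 2: phi[2] = -60 + -60 + -60 = -180 deg
  cos(-180 deg) = -1.0000, sin(-180 deg) = -0.0000
  joint[3] = (1.8000, -12.9904) + 11.5 * (-1.0000, -0.0000) = (1.8000 + -11.5000, -12.9904 + -0.0000) = (-9.7000, -12.9904)
link 3: phi[3] = -60 + -60 + -60 + -55 = -235 deg
  cos(-235 deg) = -0.5736, sin(-235 deg) = 0.8192
  joint[4] = (-9.7000, -12.9904) + 1.2 * (-0.5736, 0.8192) = (-9.7000 + -0.6883, -12.9904 + 0.9830) = (-10.3883, -12.0074)
End effector: (-10.3883, -12.0074)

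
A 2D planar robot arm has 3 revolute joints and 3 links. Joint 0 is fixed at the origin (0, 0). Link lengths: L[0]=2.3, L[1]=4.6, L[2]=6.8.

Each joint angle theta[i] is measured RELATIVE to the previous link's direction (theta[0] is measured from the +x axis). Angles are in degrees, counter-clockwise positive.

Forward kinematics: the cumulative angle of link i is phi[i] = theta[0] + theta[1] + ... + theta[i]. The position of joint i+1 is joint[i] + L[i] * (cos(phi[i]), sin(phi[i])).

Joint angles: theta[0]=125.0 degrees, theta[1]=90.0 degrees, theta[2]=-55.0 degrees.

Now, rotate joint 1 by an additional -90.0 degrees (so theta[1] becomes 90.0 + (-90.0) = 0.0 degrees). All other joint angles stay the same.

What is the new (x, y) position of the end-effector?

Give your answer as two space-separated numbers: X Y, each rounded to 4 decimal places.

Answer: -1.6319 12.0421

Derivation:
joint[0] = (0.0000, 0.0000)  (base)
link 0: phi[0] = 125 = 125 deg
  cos(125 deg) = -0.5736, sin(125 deg) = 0.8192
  joint[1] = (0.0000, 0.0000) + 2.3 * (-0.5736, 0.8192) = (0.0000 + -1.3192, 0.0000 + 1.8840) = (-1.3192, 1.8840)
link 1: phi[1] = 125 + 0 = 125 deg
  cos(125 deg) = -0.5736, sin(125 deg) = 0.8192
  joint[2] = (-1.3192, 1.8840) + 4.6 * (-0.5736, 0.8192) = (-1.3192 + -2.6385, 1.8840 + 3.7681) = (-3.9577, 5.6521)
link 2: phi[2] = 125 + 0 + -55 = 70 deg
  cos(70 deg) = 0.3420, sin(70 deg) = 0.9397
  joint[3] = (-3.9577, 5.6521) + 6.8 * (0.3420, 0.9397) = (-3.9577 + 2.3257, 5.6521 + 6.3899) = (-1.6319, 12.0421)
End effector: (-1.6319, 12.0421)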